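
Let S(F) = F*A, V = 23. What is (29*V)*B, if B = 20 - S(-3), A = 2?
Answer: 17342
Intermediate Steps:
S(F) = 2*F (S(F) = F*2 = 2*F)
B = 26 (B = 20 - 2*(-3) = 20 - 1*(-6) = 20 + 6 = 26)
(29*V)*B = (29*23)*26 = 667*26 = 17342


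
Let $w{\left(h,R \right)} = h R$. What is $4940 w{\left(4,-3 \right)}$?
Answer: $-59280$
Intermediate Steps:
$w{\left(h,R \right)} = R h$
$4940 w{\left(4,-3 \right)} = 4940 \left(\left(-3\right) 4\right) = 4940 \left(-12\right) = -59280$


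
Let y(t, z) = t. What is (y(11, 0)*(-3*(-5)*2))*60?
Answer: 19800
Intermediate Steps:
(y(11, 0)*(-3*(-5)*2))*60 = (11*(-3*(-5)*2))*60 = (11*(15*2))*60 = (11*30)*60 = 330*60 = 19800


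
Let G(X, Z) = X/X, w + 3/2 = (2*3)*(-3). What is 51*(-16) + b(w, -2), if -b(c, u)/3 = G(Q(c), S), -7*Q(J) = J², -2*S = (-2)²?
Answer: -819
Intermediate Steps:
w = -39/2 (w = -3/2 + (2*3)*(-3) = -3/2 + 6*(-3) = -3/2 - 18 = -39/2 ≈ -19.500)
S = -2 (S = -½*(-2)² = -½*4 = -2)
Q(J) = -J²/7
G(X, Z) = 1
b(c, u) = -3 (b(c, u) = -3*1 = -3)
51*(-16) + b(w, -2) = 51*(-16) - 3 = -816 - 3 = -819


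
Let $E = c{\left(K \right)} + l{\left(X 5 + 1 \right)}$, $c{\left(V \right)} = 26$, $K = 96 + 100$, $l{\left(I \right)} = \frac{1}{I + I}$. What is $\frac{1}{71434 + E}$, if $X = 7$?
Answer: $\frac{72}{5145121} \approx 1.3994 \cdot 10^{-5}$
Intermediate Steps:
$l{\left(I \right)} = \frac{1}{2 I}$
$K = 196$
$E = \frac{1873}{72}$ ($E = 26 + \frac{1}{2 \left(7 \cdot 5 + 1\right)} = 26 + \frac{1}{2 \left(35 + 1\right)} = 26 + \frac{1}{2 \cdot 36} = 26 + \frac{1}{2} \cdot \frac{1}{36} = 26 + \frac{1}{72} = \frac{1873}{72} \approx 26.014$)
$\frac{1}{71434 + E} = \frac{1}{71434 + \frac{1873}{72}} = \frac{1}{\frac{5145121}{72}} = \frac{72}{5145121}$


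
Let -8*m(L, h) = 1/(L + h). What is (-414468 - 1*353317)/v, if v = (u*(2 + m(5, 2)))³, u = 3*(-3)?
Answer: 134835330560/997002999 ≈ 135.24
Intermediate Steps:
m(L, h) = -1/(8*(L + h))
u = -9
v = -997002999/175616 (v = (-9*(2 - 1/(8*5 + 8*2)))³ = (-9*(2 - 1/(40 + 16)))³ = (-9*(2 - 1/56))³ = (-9*111/56)³ = (-999/56)³ = -997002999/175616 ≈ -5677.2)
(-414468 - 1*353317)/v = (-414468 - 1*353317)/(-997002999/175616) = (-414468 - 353317)*(-175616/997002999) = -767785*(-175616/997002999) = 134835330560/997002999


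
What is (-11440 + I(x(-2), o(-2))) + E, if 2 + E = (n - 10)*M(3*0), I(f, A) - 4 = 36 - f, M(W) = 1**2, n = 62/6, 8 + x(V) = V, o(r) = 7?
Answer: -34175/3 ≈ -11392.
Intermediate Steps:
x(V) = -8 + V
n = 31/3 (n = 62*(1/6) = 31/3 ≈ 10.333)
M(W) = 1
I(f, A) = 40 - f (I(f, A) = 4 + (36 - f) = 40 - f)
E = -5/3 (E = -2 + (31/3 - 10)*1 = -2 + (1/3)*1 = -2 + 1/3 = -5/3 ≈ -1.6667)
(-11440 + I(x(-2), o(-2))) + E = (-11440 + (40 - (-8 - 2))) - 5/3 = (-11440 + (40 - 1*(-10))) - 5/3 = (-11440 + (40 + 10)) - 5/3 = (-11440 + 50) - 5/3 = -11390 - 5/3 = -34175/3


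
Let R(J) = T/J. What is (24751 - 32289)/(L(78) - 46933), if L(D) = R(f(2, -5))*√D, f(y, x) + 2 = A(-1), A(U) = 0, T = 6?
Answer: 353780954/2202705787 - 22614*√78/2202705787 ≈ 0.16052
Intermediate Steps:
f(y, x) = -2 (f(y, x) = -2 + 0 = -2)
R(J) = 6/J
L(D) = -3*√D (L(D) = (6/(-2))*√D = (6*(-½))*√D = -3*√D)
(24751 - 32289)/(L(78) - 46933) = (24751 - 32289)/(-3*√78 - 46933) = -7538/(-46933 - 3*√78)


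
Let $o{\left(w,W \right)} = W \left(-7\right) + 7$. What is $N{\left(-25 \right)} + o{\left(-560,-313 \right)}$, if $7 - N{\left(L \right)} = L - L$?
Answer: $2205$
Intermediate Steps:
$N{\left(L \right)} = 7$ ($N{\left(L \right)} = 7 - \left(L - L\right) = 7 - 0 = 7 + 0 = 7$)
$o{\left(w,W \right)} = 7 - 7 W$ ($o{\left(w,W \right)} = - 7 W + 7 = 7 - 7 W$)
$N{\left(-25 \right)} + o{\left(-560,-313 \right)} = 7 + \left(7 - -2191\right) = 7 + \left(7 + 2191\right) = 7 + 2198 = 2205$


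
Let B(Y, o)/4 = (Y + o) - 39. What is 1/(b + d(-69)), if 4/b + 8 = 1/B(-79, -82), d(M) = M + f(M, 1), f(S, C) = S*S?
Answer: 6401/30030292 ≈ 0.00021315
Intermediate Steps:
B(Y, o) = -156 + 4*Y + 4*o (B(Y, o) = 4*((Y + o) - 39) = 4*(-39 + Y + o) = -156 + 4*Y + 4*o)
f(S, C) = S²
d(M) = M + M²
b = -3200/6401 (b = 4/(-8 + 1/(-156 + 4*(-79) + 4*(-82))) = 4/(-8 + 1/(-156 - 316 - 328)) = 4/(-8 + 1/(-800)) = 4/(-8 - 1/800) = 4/(-6401/800) = 4*(-800/6401) = -3200/6401 ≈ -0.49992)
1/(b + d(-69)) = 1/(-3200/6401 - 69*(1 - 69)) = 1/(-3200/6401 - 69*(-68)) = 1/(-3200/6401 + 4692) = 1/(30030292/6401) = 6401/30030292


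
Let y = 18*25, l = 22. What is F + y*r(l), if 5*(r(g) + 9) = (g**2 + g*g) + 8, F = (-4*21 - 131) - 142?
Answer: 83433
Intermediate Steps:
y = 450
F = -357 (F = (-84 - 131) - 142 = -215 - 142 = -357)
r(g) = -37/5 + 2*g**2/5 (r(g) = -9 + ((g**2 + g*g) + 8)/5 = -9 + ((g**2 + g**2) + 8)/5 = -9 + (2*g**2 + 8)/5 = -9 + (8 + 2*g**2)/5 = -9 + (8/5 + 2*g**2/5) = -37/5 + 2*g**2/5)
F + y*r(l) = -357 + 450*(-37/5 + (2/5)*22**2) = -357 + 450*(-37/5 + (2/5)*484) = -357 + 450*(-37/5 + 968/5) = -357 + 450*(931/5) = -357 + 83790 = 83433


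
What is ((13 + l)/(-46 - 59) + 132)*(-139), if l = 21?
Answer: -1921814/105 ≈ -18303.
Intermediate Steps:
((13 + l)/(-46 - 59) + 132)*(-139) = ((13 + 21)/(-46 - 59) + 132)*(-139) = (34/(-105) + 132)*(-139) = (34*(-1/105) + 132)*(-139) = (-34/105 + 132)*(-139) = (13826/105)*(-139) = -1921814/105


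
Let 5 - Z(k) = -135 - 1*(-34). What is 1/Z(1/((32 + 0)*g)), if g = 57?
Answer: 1/106 ≈ 0.0094340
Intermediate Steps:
Z(k) = 106 (Z(k) = 5 - (-135 - 1*(-34)) = 5 - (-135 + 34) = 5 - 1*(-101) = 5 + 101 = 106)
1/Z(1/((32 + 0)*g)) = 1/106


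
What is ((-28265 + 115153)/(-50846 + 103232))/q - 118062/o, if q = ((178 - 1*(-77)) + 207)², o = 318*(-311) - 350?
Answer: 82507262898127/69358704212952 ≈ 1.1896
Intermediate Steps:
o = -99248 (o = -98898 - 350 = -99248)
q = 213444 (q = ((178 + 77) + 207)² = (255 + 207)² = 462² = 213444)
((-28265 + 115153)/(-50846 + 103232))/q - 118062/o = ((-28265 + 115153)/(-50846 + 103232))/213444 - 118062/(-99248) = (86888/52386)*(1/213444) - 118062*(-1/99248) = (86888*(1/52386))*(1/213444) + 59031/49624 = (43444/26193)*(1/213444) + 59031/49624 = 10861/1397684673 + 59031/49624 = 82507262898127/69358704212952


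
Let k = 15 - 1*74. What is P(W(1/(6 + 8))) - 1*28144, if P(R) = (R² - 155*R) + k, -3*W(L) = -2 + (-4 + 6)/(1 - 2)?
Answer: -255671/9 ≈ -28408.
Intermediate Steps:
k = -59 (k = 15 - 74 = -59)
W(L) = 4/3 (W(L) = -(-2 + (-4 + 6)/(1 - 2))/3 = -(-2 + 2/(-1))/3 = -(-2 + 2*(-1))/3 = -(-2 - 2)/3 = -⅓*(-4) = 4/3)
P(R) = -59 + R² - 155*R (P(R) = (R² - 155*R) - 59 = -59 + R² - 155*R)
P(W(1/(6 + 8))) - 1*28144 = (-59 + (4/3)² - 155*4/3) - 1*28144 = (-59 + 16/9 - 620/3) - 28144 = -2375/9 - 28144 = -255671/9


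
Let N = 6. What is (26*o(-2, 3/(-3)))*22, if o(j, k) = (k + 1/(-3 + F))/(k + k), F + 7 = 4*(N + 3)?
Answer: 275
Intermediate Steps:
F = 29 (F = -7 + 4*(6 + 3) = -7 + 4*9 = -7 + 36 = 29)
o(j, k) = (1/26 + k)/(2*k) (o(j, k) = (k + 1/(-3 + 29))/(k + k) = (k + 1/26)/((2*k)) = (k + 1/26)*(1/(2*k)) = (1/26 + k)*(1/(2*k)) = (1/26 + k)/(2*k))
(26*o(-2, 3/(-3)))*22 = (26*((1 + 26*(3/(-3)))/(52*((3/(-3))))))*22 = (26*((1 + 26*(3*(-1/3)))/(52*((3*(-1/3))))))*22 = (26*((1/52)*(1 + 26*(-1))/(-1)))*22 = (26*((1/52)*(-1)*(1 - 26)))*22 = (26*((1/52)*(-1)*(-25)))*22 = (26*(25/52))*22 = (25/2)*22 = 275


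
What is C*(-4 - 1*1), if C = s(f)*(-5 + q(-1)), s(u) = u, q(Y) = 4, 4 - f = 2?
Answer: 10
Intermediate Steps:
f = 2 (f = 4 - 1*2 = 4 - 2 = 2)
C = -2 (C = 2*(-5 + 4) = 2*(-1) = -2)
C*(-4 - 1*1) = -2*(-4 - 1*1) = -2*(-4 - 1) = -2*(-5) = 10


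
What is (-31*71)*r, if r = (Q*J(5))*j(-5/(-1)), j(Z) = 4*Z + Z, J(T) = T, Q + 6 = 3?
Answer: 825375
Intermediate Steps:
Q = -3 (Q = -6 + 3 = -3)
j(Z) = 5*Z
r = -375 (r = (-3*5)*(5*(-5/(-1))) = -75*(-5*(-1)) = -75*5 = -15*25 = -375)
(-31*71)*r = -31*71*(-375) = -2201*(-375) = 825375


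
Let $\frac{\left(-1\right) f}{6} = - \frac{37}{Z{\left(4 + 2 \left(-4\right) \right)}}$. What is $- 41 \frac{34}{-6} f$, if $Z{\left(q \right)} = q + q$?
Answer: $- \frac{25789}{4} \approx -6447.3$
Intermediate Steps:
$Z{\left(q \right)} = 2 q$
$f = - \frac{111}{4}$ ($f = - 6 \left(- \frac{37}{2 \left(4 + 2 \left(-4\right)\right)}\right) = - 6 \left(- \frac{37}{2 \left(4 - 8\right)}\right) = - 6 \left(- \frac{37}{2 \left(-4\right)}\right) = - 6 \left(- \frac{37}{-8}\right) = - 6 \left(\left(-37\right) \left(- \frac{1}{8}\right)\right) = \left(-6\right) \frac{37}{8} = - \frac{111}{4} \approx -27.75$)
$- 41 \frac{34}{-6} f = - 41 \frac{34}{-6} \left(- \frac{111}{4}\right) = - 41 \cdot 34 \left(- \frac{1}{6}\right) \left(- \frac{111}{4}\right) = \left(-41\right) \left(- \frac{17}{3}\right) \left(- \frac{111}{4}\right) = \frac{697}{3} \left(- \frac{111}{4}\right) = - \frac{25789}{4}$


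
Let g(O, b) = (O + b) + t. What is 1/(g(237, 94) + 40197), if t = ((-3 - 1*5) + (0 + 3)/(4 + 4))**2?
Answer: 64/2597513 ≈ 2.4639e-5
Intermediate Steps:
t = 3721/64 (t = ((-3 - 5) + 3/8)**2 = (-8 + 3*(1/8))**2 = (-8 + 3/8)**2 = (-61/8)**2 = 3721/64 ≈ 58.141)
g(O, b) = 3721/64 + O + b (g(O, b) = (O + b) + 3721/64 = 3721/64 + O + b)
1/(g(237, 94) + 40197) = 1/((3721/64 + 237 + 94) + 40197) = 1/(24905/64 + 40197) = 1/(2597513/64) = 64/2597513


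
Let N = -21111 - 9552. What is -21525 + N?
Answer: -52188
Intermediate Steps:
N = -30663
-21525 + N = -21525 - 30663 = -52188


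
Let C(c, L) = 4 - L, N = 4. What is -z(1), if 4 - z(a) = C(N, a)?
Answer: -1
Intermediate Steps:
z(a) = a (z(a) = 4 - (4 - a) = 4 + (-4 + a) = a)
-z(1) = -1*1 = -1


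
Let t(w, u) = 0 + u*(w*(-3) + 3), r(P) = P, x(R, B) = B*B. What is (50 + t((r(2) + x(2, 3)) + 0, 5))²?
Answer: 10000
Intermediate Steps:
x(R, B) = B²
t(w, u) = u*(3 - 3*w) (t(w, u) = 0 + u*(-3*w + 3) = 0 + u*(3 - 3*w) = u*(3 - 3*w))
(50 + t((r(2) + x(2, 3)) + 0, 5))² = (50 + 3*5*(1 - ((2 + 3²) + 0)))² = (50 + 3*5*(1 - ((2 + 9) + 0)))² = (50 + 3*5*(1 - (11 + 0)))² = (50 + 3*5*(1 - 1*11))² = (50 + 3*5*(1 - 11))² = (50 + 3*5*(-10))² = (50 - 150)² = (-100)² = 10000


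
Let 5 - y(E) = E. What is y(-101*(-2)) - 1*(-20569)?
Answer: 20372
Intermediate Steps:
y(E) = 5 - E
y(-101*(-2)) - 1*(-20569) = (5 - (-101)*(-2)) - 1*(-20569) = (5 - 1*202) + 20569 = (5 - 202) + 20569 = -197 + 20569 = 20372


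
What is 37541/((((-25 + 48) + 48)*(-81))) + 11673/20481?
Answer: -233915266/39262077 ≈ -5.9578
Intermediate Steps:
37541/((((-25 + 48) + 48)*(-81))) + 11673/20481 = 37541/(((23 + 48)*(-81))) + 11673*(1/20481) = 37541/((71*(-81))) + 3891/6827 = 37541/(-5751) + 3891/6827 = 37541*(-1/5751) + 3891/6827 = -37541/5751 + 3891/6827 = -233915266/39262077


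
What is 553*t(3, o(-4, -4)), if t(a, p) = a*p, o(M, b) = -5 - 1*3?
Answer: -13272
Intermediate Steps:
o(M, b) = -8 (o(M, b) = -5 - 3 = -8)
553*t(3, o(-4, -4)) = 553*(3*(-8)) = 553*(-24) = -13272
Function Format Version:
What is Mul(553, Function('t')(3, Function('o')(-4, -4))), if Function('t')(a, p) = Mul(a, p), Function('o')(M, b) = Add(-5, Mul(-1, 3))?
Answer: -13272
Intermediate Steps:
Function('o')(M, b) = -8 (Function('o')(M, b) = Add(-5, -3) = -8)
Mul(553, Function('t')(3, Function('o')(-4, -4))) = Mul(553, Mul(3, -8)) = Mul(553, -24) = -13272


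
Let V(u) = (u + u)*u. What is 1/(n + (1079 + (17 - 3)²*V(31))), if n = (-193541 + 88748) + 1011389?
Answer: 1/1284387 ≈ 7.7858e-7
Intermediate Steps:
V(u) = 2*u² (V(u) = (2*u)*u = 2*u²)
n = 906596 (n = -104793 + 1011389 = 906596)
1/(n + (1079 + (17 - 3)²*V(31))) = 1/(906596 + (1079 + (17 - 3)²*(2*31²))) = 1/(906596 + (1079 + 14²*(2*961))) = 1/(906596 + (1079 + 196*1922)) = 1/(906596 + (1079 + 376712)) = 1/(906596 + 377791) = 1/1284387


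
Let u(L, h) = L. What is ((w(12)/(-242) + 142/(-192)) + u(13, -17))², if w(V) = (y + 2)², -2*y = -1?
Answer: 20197241689/134931456 ≈ 149.69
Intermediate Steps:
y = ½ (y = -½*(-1) = ½ ≈ 0.50000)
w(V) = 25/4 (w(V) = (½ + 2)² = (5/2)² = 25/4)
((w(12)/(-242) + 142/(-192)) + u(13, -17))² = (((25/4)/(-242) + 142/(-192)) + 13)² = (((25/4)*(-1/242) + 142*(-1/192)) + 13)² = ((-25/968 - 71/96) + 13)² = (-8891/11616 + 13)² = (142117/11616)² = 20197241689/134931456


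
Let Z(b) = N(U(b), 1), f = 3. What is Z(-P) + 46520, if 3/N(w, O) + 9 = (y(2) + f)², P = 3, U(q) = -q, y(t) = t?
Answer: 744323/16 ≈ 46520.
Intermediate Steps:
N(w, O) = 3/16 (N(w, O) = 3/(-9 + (2 + 3)²) = 3/(-9 + 5²) = 3/(-9 + 25) = 3/16)
Z(b) = 3/16
Z(-P) + 46520 = 3/16 + 46520 = 744323/16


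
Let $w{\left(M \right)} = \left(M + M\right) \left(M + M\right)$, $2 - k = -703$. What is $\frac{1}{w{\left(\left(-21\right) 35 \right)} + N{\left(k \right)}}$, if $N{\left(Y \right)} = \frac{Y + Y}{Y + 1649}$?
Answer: $\frac{1177}{2543380005} \approx 4.6277 \cdot 10^{-7}$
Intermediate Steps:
$k = 705$ ($k = 2 - -703 = 2 + 703 = 705$)
$w{\left(M \right)} = 4 M^{2}$ ($w{\left(M \right)} = 2 M 2 M = 4 M^{2}$)
$N{\left(Y \right)} = \frac{2 Y}{1649 + Y}$
$\frac{1}{w{\left(\left(-21\right) 35 \right)} + N{\left(k \right)}} = \frac{1}{4 \left(\left(-21\right) 35\right)^{2} + 2 \cdot 705 \frac{1}{1649 + 705}} = \frac{1}{4 \left(-735\right)^{2} + 2 \cdot 705 \cdot \frac{1}{2354}} = \frac{1}{4 \cdot 540225 + 2 \cdot 705 \cdot \frac{1}{2354}} = \frac{1}{2160900 + \frac{705}{1177}} = \frac{1}{\frac{2543380005}{1177}} = \frac{1177}{2543380005}$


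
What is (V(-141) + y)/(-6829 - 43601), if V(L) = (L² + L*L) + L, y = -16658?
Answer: -22963/50430 ≈ -0.45534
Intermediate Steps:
V(L) = L + 2*L² (V(L) = (L² + L²) + L = 2*L² + L = L + 2*L²)
(V(-141) + y)/(-6829 - 43601) = (-141*(1 + 2*(-141)) - 16658)/(-6829 - 43601) = (-141*(1 - 282) - 16658)/(-50430) = (-141*(-281) - 16658)*(-1/50430) = (39621 - 16658)*(-1/50430) = 22963*(-1/50430) = -22963/50430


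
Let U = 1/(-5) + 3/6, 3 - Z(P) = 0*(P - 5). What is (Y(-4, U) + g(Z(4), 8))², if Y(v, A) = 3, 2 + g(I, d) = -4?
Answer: 9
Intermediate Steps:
Z(P) = 3 (Z(P) = 3 - 0*(P - 5) = 3 - 0*(-5 + P) = 3 - 1*0 = 3 + 0 = 3)
U = 3/10 (U = 1*(-⅕) + 3*(⅙) = -⅕ + ½ = 3/10 ≈ 0.30000)
g(I, d) = -6 (g(I, d) = -2 - 4 = -6)
(Y(-4, U) + g(Z(4), 8))² = (3 - 6)² = (-3)² = 9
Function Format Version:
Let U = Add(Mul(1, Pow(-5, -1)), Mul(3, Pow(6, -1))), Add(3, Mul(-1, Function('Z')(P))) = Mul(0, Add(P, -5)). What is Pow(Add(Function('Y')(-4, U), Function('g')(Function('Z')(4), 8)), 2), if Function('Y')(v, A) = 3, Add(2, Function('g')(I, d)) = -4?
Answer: 9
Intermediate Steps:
Function('Z')(P) = 3 (Function('Z')(P) = Add(3, Mul(-1, Mul(0, Add(P, -5)))) = Add(3, Mul(-1, Mul(0, Add(-5, P)))) = Add(3, Mul(-1, 0)) = Add(3, 0) = 3)
U = Rational(3, 10) (U = Add(Mul(1, Rational(-1, 5)), Mul(3, Rational(1, 6))) = Add(Rational(-1, 5), Rational(1, 2)) = Rational(3, 10) ≈ 0.30000)
Function('g')(I, d) = -6 (Function('g')(I, d) = Add(-2, -4) = -6)
Pow(Add(Function('Y')(-4, U), Function('g')(Function('Z')(4), 8)), 2) = Pow(Add(3, -6), 2) = Pow(-3, 2) = 9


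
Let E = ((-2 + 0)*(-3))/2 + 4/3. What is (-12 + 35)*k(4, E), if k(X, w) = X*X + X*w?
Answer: 2300/3 ≈ 766.67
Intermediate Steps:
E = 13/3 (E = -2*(-3)*(1/2) + 4*(1/3) = 6*(1/2) + 4/3 = 3 + 4/3 = 13/3 ≈ 4.3333)
k(X, w) = X**2 + X*w
(-12 + 35)*k(4, E) = (-12 + 35)*(4*(4 + 13/3)) = 23*(4*(25/3)) = 23*(100/3) = 2300/3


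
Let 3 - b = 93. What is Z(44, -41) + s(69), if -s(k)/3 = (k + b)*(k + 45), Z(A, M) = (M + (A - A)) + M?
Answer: 7100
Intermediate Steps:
b = -90 (b = 3 - 1*93 = 3 - 93 = -90)
Z(A, M) = 2*M (Z(A, M) = (M + 0) + M = M + M = 2*M)
s(k) = -3*(-90 + k)*(45 + k) (s(k) = -3*(k - 90)*(k + 45) = -3*(-90 + k)*(45 + k))
Z(44, -41) + s(69) = 2*(-41) + (12150 - 3*69**2 + 135*69) = -82 + (12150 - 3*4761 + 9315) = -82 + (12150 - 14283 + 9315) = -82 + 7182 = 7100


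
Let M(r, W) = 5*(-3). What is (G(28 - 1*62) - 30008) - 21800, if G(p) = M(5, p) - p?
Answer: -51789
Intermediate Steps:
M(r, W) = -15
G(p) = -15 - p
(G(28 - 1*62) - 30008) - 21800 = ((-15 - (28 - 1*62)) - 30008) - 21800 = ((-15 - (28 - 62)) - 30008) - 21800 = ((-15 - 1*(-34)) - 30008) - 21800 = ((-15 + 34) - 30008) - 21800 = (19 - 30008) - 21800 = -29989 - 21800 = -51789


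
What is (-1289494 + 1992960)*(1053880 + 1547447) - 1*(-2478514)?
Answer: 1829947577896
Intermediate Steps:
(-1289494 + 1992960)*(1053880 + 1547447) - 1*(-2478514) = 703466*2601327 + 2478514 = 1829945099382 + 2478514 = 1829947577896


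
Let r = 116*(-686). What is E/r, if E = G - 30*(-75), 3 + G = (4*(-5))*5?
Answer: -2147/79576 ≈ -0.026980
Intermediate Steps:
G = -103 (G = -3 + (4*(-5))*5 = -3 - 20*5 = -3 - 100 = -103)
E = 2147 (E = -103 - 30*(-75) = -103 + 2250 = 2147)
r = -79576
E/r = 2147/(-79576) = 2147*(-1/79576) = -2147/79576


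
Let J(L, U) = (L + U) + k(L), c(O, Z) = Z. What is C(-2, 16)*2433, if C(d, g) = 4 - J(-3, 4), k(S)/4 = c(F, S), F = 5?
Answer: 36495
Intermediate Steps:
k(S) = 4*S
J(L, U) = U + 5*L (J(L, U) = (L + U) + 4*L = U + 5*L)
C(d, g) = 15 (C(d, g) = 4 - (4 + 5*(-3)) = 4 - (4 - 15) = 4 - 1*(-11) = 4 + 11 = 15)
C(-2, 16)*2433 = 15*2433 = 36495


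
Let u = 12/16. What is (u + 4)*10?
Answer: 95/2 ≈ 47.500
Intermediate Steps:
u = 3/4 (u = 12*(1/16) = 3/4 ≈ 0.75000)
(u + 4)*10 = (3/4 + 4)*10 = (19/4)*10 = 95/2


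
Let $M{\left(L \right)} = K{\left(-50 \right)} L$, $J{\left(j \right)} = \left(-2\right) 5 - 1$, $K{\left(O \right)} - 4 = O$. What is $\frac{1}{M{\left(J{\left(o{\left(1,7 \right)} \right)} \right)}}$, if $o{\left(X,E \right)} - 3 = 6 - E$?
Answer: $\frac{1}{506} \approx 0.0019763$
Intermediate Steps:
$K{\left(O \right)} = 4 + O$
$o{\left(X,E \right)} = 9 - E$ ($o{\left(X,E \right)} = 3 - \left(-6 + E\right) = 9 - E$)
$J{\left(j \right)} = -11$ ($J{\left(j \right)} = -10 - 1 = -11$)
$M{\left(L \right)} = - 46 L$ ($M{\left(L \right)} = \left(4 - 50\right) L = - 46 L$)
$\frac{1}{M{\left(J{\left(o{\left(1,7 \right)} \right)} \right)}} = \frac{1}{\left(-46\right) \left(-11\right)} = \frac{1}{506}$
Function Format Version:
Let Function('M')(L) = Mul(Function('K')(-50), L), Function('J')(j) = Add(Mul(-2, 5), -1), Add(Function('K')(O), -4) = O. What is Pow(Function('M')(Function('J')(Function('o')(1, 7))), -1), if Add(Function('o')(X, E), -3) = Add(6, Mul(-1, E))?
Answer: Rational(1, 506) ≈ 0.0019763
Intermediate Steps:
Function('K')(O) = Add(4, O)
Function('o')(X, E) = Add(9, Mul(-1, E)) (Function('o')(X, E) = Add(3, Add(6, Mul(-1, E))) = Add(9, Mul(-1, E)))
Function('J')(j) = -11 (Function('J')(j) = Add(-10, -1) = -11)
Function('M')(L) = Mul(-46, L) (Function('M')(L) = Mul(Add(4, -50), L) = Mul(-46, L))
Pow(Function('M')(Function('J')(Function('o')(1, 7))), -1) = Pow(Mul(-46, -11), -1) = Pow(506, -1) = Rational(1, 506)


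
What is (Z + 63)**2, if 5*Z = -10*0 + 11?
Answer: 106276/25 ≈ 4251.0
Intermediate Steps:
Z = 11/5 (Z = (-10*0 + 11)/5 = (0 + 11)/5 = (1/5)*11 = 11/5 ≈ 2.2000)
(Z + 63)**2 = (11/5 + 63)**2 = (326/5)**2 = 106276/25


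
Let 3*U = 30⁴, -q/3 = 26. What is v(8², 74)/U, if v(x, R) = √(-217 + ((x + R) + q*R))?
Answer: I*√5851/270000 ≈ 0.0002833*I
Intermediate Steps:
q = -78 (q = -3*26 = -78)
U = 270000 (U = (⅓)*30⁴ = (⅓)*810000 = 270000)
v(x, R) = √(-217 + x - 77*R) (v(x, R) = √(-217 + ((x + R) - 78*R)) = √(-217 + ((R + x) - 78*R)) = √(-217 + (x - 77*R)) = √(-217 + x - 77*R))
v(8², 74)/U = √(-217 + 8² - 77*74)/270000 = √(-217 + 64 - 5698)*(1/270000) = √(-5851)*(1/270000) = (I*√5851)*(1/270000) = I*√5851/270000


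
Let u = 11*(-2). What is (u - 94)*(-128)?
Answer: 14848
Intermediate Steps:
u = -22
(u - 94)*(-128) = (-22 - 94)*(-128) = -116*(-128) = 14848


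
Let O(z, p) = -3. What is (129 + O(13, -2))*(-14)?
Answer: -1764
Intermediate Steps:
(129 + O(13, -2))*(-14) = (129 - 3)*(-14) = 126*(-14) = -1764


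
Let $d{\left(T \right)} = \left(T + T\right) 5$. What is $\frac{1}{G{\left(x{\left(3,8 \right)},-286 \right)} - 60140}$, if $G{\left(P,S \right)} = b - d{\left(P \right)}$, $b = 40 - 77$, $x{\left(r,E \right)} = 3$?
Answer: $- \frac{1}{60207} \approx -1.6609 \cdot 10^{-5}$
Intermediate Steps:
$d{\left(T \right)} = 10 T$ ($d{\left(T \right)} = 2 T 5 = 10 T$)
$b = -37$
$G{\left(P,S \right)} = -37 - 10 P$
$\frac{1}{G{\left(x{\left(3,8 \right)},-286 \right)} - 60140} = \frac{1}{\left(-37 - 30\right) - 60140} = \frac{1}{-67 - 60140} = \frac{1}{-60207} = - \frac{1}{60207}$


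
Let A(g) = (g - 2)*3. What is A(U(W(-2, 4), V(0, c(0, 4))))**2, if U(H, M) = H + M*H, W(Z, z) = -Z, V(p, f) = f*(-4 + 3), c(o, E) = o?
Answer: 0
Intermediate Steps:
V(p, f) = -f (V(p, f) = f*(-1) = -f)
U(H, M) = H + H*M
A(g) = -6 + 3*g (A(g) = (-2 + g)*3 = -6 + 3*g)
A(U(W(-2, 4), V(0, c(0, 4))))**2 = (-6 + 3*((-1*(-2))*(1 - 1*0)))**2 = (-6 + 3*(2*(1 + 0)))**2 = (-6 + 3*(2*1))**2 = (-6 + 3*2)**2 = (-6 + 6)**2 = 0**2 = 0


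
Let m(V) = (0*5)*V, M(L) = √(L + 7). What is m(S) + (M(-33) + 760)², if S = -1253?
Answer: (760 + I*√26)² ≈ 5.7757e+5 + 7751.0*I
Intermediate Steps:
M(L) = √(7 + L)
m(V) = 0 (m(V) = 0*V = 0)
m(S) + (M(-33) + 760)² = 0 + (√(7 - 33) + 760)² = 0 + (√(-26) + 760)² = 0 + (I*√26 + 760)² = 0 + (760 + I*√26)² = (760 + I*√26)²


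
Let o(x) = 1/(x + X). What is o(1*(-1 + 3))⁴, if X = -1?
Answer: 1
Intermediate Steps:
o(x) = 1/(-1 + x) (o(x) = 1/(x - 1) = 1/(-1 + x))
o(1*(-1 + 3))⁴ = (1/(-1 + 1*(-1 + 3)))⁴ = (1/(-1 + 1*2))⁴ = (1/(-1 + 2))⁴ = (1/1)⁴ = 1⁴ = 1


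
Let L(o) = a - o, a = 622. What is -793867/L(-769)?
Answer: -793867/1391 ≈ -570.72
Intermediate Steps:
L(o) = 622 - o
-793867/L(-769) = -793867/(622 - 1*(-769)) = -793867/(622 + 769) = -793867/1391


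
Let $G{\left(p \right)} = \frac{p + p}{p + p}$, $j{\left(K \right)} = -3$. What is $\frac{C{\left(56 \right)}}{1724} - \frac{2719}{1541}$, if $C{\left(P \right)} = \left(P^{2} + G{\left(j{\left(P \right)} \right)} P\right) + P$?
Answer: $\frac{79403}{664171} \approx 0.11955$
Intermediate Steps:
$G{\left(p \right)} = 1$ ($G{\left(p \right)} = \frac{2 p}{2 p} = 2 p \frac{1}{2 p} = 1$)
$C{\left(P \right)} = P^{2} + 2 P$ ($C{\left(P \right)} = \left(P^{2} + 1 P\right) + P = \left(P^{2} + P\right) + P = \left(P + P^{2}\right) + P = P^{2} + 2 P$)
$\frac{C{\left(56 \right)}}{1724} - \frac{2719}{1541} = \frac{56 \left(2 + 56\right)}{1724} - \frac{2719}{1541} = 56 \cdot 58 \cdot \frac{1}{1724} - \frac{2719}{1541} = 3248 \cdot \frac{1}{1724} - \frac{2719}{1541} = \frac{812}{431} - \frac{2719}{1541} = \frac{79403}{664171}$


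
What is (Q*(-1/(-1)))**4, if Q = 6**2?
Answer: 1679616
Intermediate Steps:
Q = 36
(Q*(-1/(-1)))**4 = (36*(-1/(-1)))**4 = (36*(-1*(-1)))**4 = (36*1)**4 = 36**4 = 1679616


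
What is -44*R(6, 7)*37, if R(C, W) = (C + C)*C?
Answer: -117216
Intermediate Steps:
R(C, W) = 2*C**2 (R(C, W) = (2*C)*C = 2*C**2)
-44*R(6, 7)*37 = -88*6**2*37 = -88*36*37 = -44*72*37 = -3168*37 = -117216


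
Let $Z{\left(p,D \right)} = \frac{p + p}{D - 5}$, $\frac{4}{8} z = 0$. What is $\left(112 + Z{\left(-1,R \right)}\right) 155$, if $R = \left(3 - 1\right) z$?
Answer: $17422$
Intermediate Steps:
$z = 0$ ($z = 2 \cdot 0 = 0$)
$R = 0$ ($R = \left(3 - 1\right) 0 = 2 \cdot 0 = 0$)
$Z{\left(p,D \right)} = \frac{2 p}{-5 + D}$
$\left(112 + Z{\left(-1,R \right)}\right) 155 = \left(112 + 2 \left(-1\right) \frac{1}{-5 + 0}\right) 155 = \left(112 + 2 \left(-1\right) \frac{1}{-5}\right) 155 = \left(112 + 2 \left(-1\right) \left(- \frac{1}{5}\right)\right) 155 = \left(112 + \frac{2}{5}\right) 155 = \frac{562}{5} \cdot 155 = 17422$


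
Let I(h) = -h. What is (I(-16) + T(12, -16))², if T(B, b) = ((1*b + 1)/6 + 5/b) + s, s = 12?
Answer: 162409/256 ≈ 634.41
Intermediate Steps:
T(B, b) = 73/6 + 5/b + b/6 (T(B, b) = ((1*b + 1)/6 + 5/b) + 12 = ((b + 1)*(⅙) + 5/b) + 12 = ((1 + b)*(⅙) + 5/b) + 12 = ((⅙ + b/6) + 5/b) + 12 = (⅙ + 5/b + b/6) + 12 = 73/6 + 5/b + b/6)
(I(-16) + T(12, -16))² = (-1*(-16) + (⅙)*(30 - 16*(73 - 16))/(-16))² = (16 + (⅙)*(-1/16)*(30 - 16*57))² = (16 + (⅙)*(-1/16)*(30 - 912))² = (16 + (⅙)*(-1/16)*(-882))² = (16 + 147/16)² = (403/16)² = 162409/256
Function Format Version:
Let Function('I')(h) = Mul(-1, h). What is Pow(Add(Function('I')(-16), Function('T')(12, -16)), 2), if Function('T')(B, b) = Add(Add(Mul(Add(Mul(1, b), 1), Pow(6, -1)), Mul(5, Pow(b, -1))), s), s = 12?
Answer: Rational(162409, 256) ≈ 634.41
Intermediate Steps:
Function('T')(B, b) = Add(Rational(73, 6), Mul(5, Pow(b, -1)), Mul(Rational(1, 6), b)) (Function('T')(B, b) = Add(Add(Mul(Add(Mul(1, b), 1), Pow(6, -1)), Mul(5, Pow(b, -1))), 12) = Add(Add(Mul(Add(b, 1), Rational(1, 6)), Mul(5, Pow(b, -1))), 12) = Add(Add(Mul(Add(1, b), Rational(1, 6)), Mul(5, Pow(b, -1))), 12) = Add(Add(Add(Rational(1, 6), Mul(Rational(1, 6), b)), Mul(5, Pow(b, -1))), 12) = Add(Add(Rational(1, 6), Mul(5, Pow(b, -1)), Mul(Rational(1, 6), b)), 12) = Add(Rational(73, 6), Mul(5, Pow(b, -1)), Mul(Rational(1, 6), b)))
Pow(Add(Function('I')(-16), Function('T')(12, -16)), 2) = Pow(Add(Mul(-1, -16), Mul(Rational(1, 6), Pow(-16, -1), Add(30, Mul(-16, Add(73, -16))))), 2) = Pow(Add(16, Mul(Rational(1, 6), Rational(-1, 16), Add(30, Mul(-16, 57)))), 2) = Pow(Add(16, Mul(Rational(1, 6), Rational(-1, 16), Add(30, -912))), 2) = Pow(Add(16, Mul(Rational(1, 6), Rational(-1, 16), -882)), 2) = Pow(Add(16, Rational(147, 16)), 2) = Pow(Rational(403, 16), 2) = Rational(162409, 256)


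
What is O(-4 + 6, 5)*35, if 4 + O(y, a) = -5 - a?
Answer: -490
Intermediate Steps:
O(y, a) = -9 - a (O(y, a) = -4 + (-5 - a) = -9 - a)
O(-4 + 6, 5)*35 = (-9 - 1*5)*35 = (-9 - 5)*35 = -14*35 = -490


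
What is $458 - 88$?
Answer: $370$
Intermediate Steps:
$458 - 88 = 370$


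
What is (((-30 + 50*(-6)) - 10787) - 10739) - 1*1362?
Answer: -23218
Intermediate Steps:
(((-30 + 50*(-6)) - 10787) - 10739) - 1*1362 = (((-30 - 300) - 10787) - 10739) - 1362 = ((-330 - 10787) - 10739) - 1362 = (-11117 - 10739) - 1362 = -21856 - 1362 = -23218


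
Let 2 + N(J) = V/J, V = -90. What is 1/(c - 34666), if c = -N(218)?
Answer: -109/3778331 ≈ -2.8849e-5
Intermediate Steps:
N(J) = -2 - 90/J
c = 263/109 (c = -(-2 - 90/218) = -(-2 - 90*1/218) = -(-2 - 45/109) = -1*(-263/109) = 263/109 ≈ 2.4128)
1/(c - 34666) = 1/(263/109 - 34666) = 1/(-3778331/109) = -109/3778331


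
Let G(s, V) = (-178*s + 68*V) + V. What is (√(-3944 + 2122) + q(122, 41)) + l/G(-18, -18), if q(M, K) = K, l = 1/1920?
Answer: 154448641/3767040 + I*√1822 ≈ 41.0 + 42.685*I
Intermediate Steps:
l = 1/1920 ≈ 0.00052083
G(s, V) = -178*s + 69*V
(√(-3944 + 2122) + q(122, 41)) + l/G(-18, -18) = (√(-3944 + 2122) + 41) + 1/(1920*(-178*(-18) + 69*(-18))) = (√(-1822) + 41) + 1/(1920*(3204 - 1242)) = (I*√1822 + 41) + (1/1920)/1962 = (41 + I*√1822) + (1/1920)*(1/1962) = (41 + I*√1822) + 1/3767040 = 154448641/3767040 + I*√1822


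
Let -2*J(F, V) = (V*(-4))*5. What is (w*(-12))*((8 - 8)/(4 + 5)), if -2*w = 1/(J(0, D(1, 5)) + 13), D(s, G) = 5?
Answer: 0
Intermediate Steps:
J(F, V) = 10*V (J(F, V) = -V*(-4)*5/2 = -(-4*V)*5/2 = -(-10)*V = 10*V)
w = -1/126 (w = -1/(2*(10*5 + 13)) = -1/(2*(50 + 13)) = -½/63 = -½*1/63 = -1/126 ≈ -0.0079365)
(w*(-12))*((8 - 8)/(4 + 5)) = (-1/126*(-12))*((8 - 8)/(4 + 5)) = 2*(0/9)/21 = 2*(0*(⅑))/21 = (2/21)*0 = 0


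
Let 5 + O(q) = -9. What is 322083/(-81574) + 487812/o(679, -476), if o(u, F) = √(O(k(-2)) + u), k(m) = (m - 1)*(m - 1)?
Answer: -322083/81574 + 487812*√665/665 ≈ 18913.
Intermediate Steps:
k(m) = (-1 + m)² (k(m) = (-1 + m)*(-1 + m) = (-1 + m)²)
O(q) = -14 (O(q) = -5 - 9 = -14)
o(u, F) = √(-14 + u)
322083/(-81574) + 487812/o(679, -476) = 322083/(-81574) + 487812/(√(-14 + 679)) = 322083*(-1/81574) + 487812/(√665) = -322083/81574 + 487812*(√665/665) = -322083/81574 + 487812*√665/665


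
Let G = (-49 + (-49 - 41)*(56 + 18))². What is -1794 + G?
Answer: 45008887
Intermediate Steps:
G = 45010681 (G = (-49 - 90*74)² = (-49 - 6660)² = (-6709)² = 45010681)
-1794 + G = -1794 + 45010681 = 45008887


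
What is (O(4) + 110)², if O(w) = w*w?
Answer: 15876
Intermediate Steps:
O(w) = w²
(O(4) + 110)² = (4² + 110)² = (16 + 110)² = 126² = 15876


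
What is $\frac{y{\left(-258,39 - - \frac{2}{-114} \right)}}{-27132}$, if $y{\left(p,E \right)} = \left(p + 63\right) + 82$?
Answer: $\frac{113}{27132} \approx 0.0041648$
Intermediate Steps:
$y{\left(p,E \right)} = 145 + p$ ($y{\left(p,E \right)} = \left(63 + p\right) + 82 = 145 + p$)
$\frac{y{\left(-258,39 - - \frac{2}{-114} \right)}}{-27132} = \frac{145 - 258}{-27132} = \left(-113\right) \left(- \frac{1}{27132}\right) = \frac{113}{27132}$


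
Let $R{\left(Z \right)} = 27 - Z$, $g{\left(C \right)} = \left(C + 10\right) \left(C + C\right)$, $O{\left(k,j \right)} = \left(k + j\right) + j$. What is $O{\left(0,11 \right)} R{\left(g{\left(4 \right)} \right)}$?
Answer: $-1870$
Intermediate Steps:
$O{\left(k,j \right)} = k + 2 j$ ($O{\left(k,j \right)} = \left(j + k\right) + j = k + 2 j$)
$g{\left(C \right)} = 2 C \left(10 + C\right)$ ($g{\left(C \right)} = \left(10 + C\right) 2 C = 2 C \left(10 + C\right)$)
$O{\left(0,11 \right)} R{\left(g{\left(4 \right)} \right)} = \left(0 + 2 \cdot 11\right) \left(27 - 2 \cdot 4 \left(10 + 4\right)\right) = \left(0 + 22\right) \left(27 - 2 \cdot 4 \cdot 14\right) = 22 \left(27 - 112\right) = 22 \left(-85\right) = -1870$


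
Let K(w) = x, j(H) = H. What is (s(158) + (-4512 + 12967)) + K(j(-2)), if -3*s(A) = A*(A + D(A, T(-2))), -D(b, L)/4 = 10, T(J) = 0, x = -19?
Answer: 6664/3 ≈ 2221.3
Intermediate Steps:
K(w) = -19
D(b, L) = -40 (D(b, L) = -4*10 = -40)
s(A) = -A*(-40 + A)/3 (s(A) = -A*(A - 40)/3 = -A*(-40 + A)/3)
(s(158) + (-4512 + 12967)) + K(j(-2)) = ((⅓)*158*(40 - 1*158) + (-4512 + 12967)) - 19 = ((⅓)*158*(40 - 158) + 8455) - 19 = ((⅓)*158*(-118) + 8455) - 19 = (-18644/3 + 8455) - 19 = 6721/3 - 19 = 6664/3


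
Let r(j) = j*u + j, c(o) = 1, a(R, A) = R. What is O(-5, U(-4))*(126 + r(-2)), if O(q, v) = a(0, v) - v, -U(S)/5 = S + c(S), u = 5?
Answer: -1710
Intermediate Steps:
U(S) = -5 - 5*S (U(S) = -5*(S + 1) = -5*(1 + S) = -5 - 5*S)
O(q, v) = -v (O(q, v) = 0 - v = -v)
r(j) = 6*j (r(j) = j*5 + j = 5*j + j = 6*j)
O(-5, U(-4))*(126 + r(-2)) = (-(-5 - 5*(-4)))*(126 + 6*(-2)) = (-(-5 + 20))*(126 - 12) = -1*15*114 = -15*114 = -1710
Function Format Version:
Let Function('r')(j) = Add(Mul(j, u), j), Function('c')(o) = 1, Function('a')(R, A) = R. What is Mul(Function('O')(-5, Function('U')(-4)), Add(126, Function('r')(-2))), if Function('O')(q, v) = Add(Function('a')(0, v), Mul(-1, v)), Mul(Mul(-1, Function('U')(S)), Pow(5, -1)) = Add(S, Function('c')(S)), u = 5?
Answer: -1710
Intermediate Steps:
Function('U')(S) = Add(-5, Mul(-5, S)) (Function('U')(S) = Mul(-5, Add(S, 1)) = Mul(-5, Add(1, S)) = Add(-5, Mul(-5, S)))
Function('O')(q, v) = Mul(-1, v) (Function('O')(q, v) = Add(0, Mul(-1, v)) = Mul(-1, v))
Function('r')(j) = Mul(6, j) (Function('r')(j) = Add(Mul(j, 5), j) = Add(Mul(5, j), j) = Mul(6, j))
Mul(Function('O')(-5, Function('U')(-4)), Add(126, Function('r')(-2))) = Mul(Mul(-1, Add(-5, Mul(-5, -4))), Add(126, Mul(6, -2))) = Mul(Mul(-1, Add(-5, 20)), Add(126, -12)) = Mul(Mul(-1, 15), 114) = Mul(-15, 114) = -1710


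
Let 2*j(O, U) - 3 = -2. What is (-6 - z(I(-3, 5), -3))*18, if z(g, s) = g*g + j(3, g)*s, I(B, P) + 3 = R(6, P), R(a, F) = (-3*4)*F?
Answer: -71523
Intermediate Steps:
R(a, F) = -12*F
j(O, U) = 1/2 (j(O, U) = 3/2 + (1/2)*(-2) = 3/2 - 1 = 1/2)
I(B, P) = -3 - 12*P
z(g, s) = g**2 + s/2 (z(g, s) = g*g + s/2 = g**2 + s/2)
(-6 - z(I(-3, 5), -3))*18 = (-6 - ((-3 - 12*5)**2 + (1/2)*(-3)))*18 = (-6 - ((-3 - 60)**2 - 3/2))*18 = (-6 - ((-63)**2 - 3/2))*18 = (-6 - (3969 - 3/2))*18 = (-6 - 1*7935/2)*18 = (-6 - 7935/2)*18 = -7947/2*18 = -71523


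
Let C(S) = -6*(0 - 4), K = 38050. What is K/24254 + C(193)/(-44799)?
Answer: 284003309/181092491 ≈ 1.5683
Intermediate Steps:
C(S) = 24 (C(S) = -6*(-4) = 24)
K/24254 + C(193)/(-44799) = 38050/24254 + 24/(-44799) = 38050*(1/24254) + 24*(-1/44799) = 19025/12127 - 8/14933 = 284003309/181092491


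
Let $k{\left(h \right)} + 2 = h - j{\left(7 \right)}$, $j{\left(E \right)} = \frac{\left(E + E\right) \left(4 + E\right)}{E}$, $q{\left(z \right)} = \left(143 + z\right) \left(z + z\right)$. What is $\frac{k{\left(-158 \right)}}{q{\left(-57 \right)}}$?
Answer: $\frac{91}{4902} \approx 0.018564$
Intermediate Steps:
$q{\left(z \right)} = 2 z \left(143 + z\right)$ ($q{\left(z \right)} = \left(143 + z\right) 2 z = 2 z \left(143 + z\right)$)
$j{\left(E \right)} = 8 + 2 E$ ($j{\left(E \right)} = \frac{2 E \left(4 + E\right)}{E} = 8 + 2 E$)
$k{\left(h \right)} = -24 + h$ ($k{\left(h \right)} = -2 - \left(8 + 14 - h\right) = -2 + \left(h - \left(8 + 14\right)\right) = -2 + \left(h - 22\right) = -2 + \left(-22 + h\right) = -24 + h$)
$\frac{k{\left(-158 \right)}}{q{\left(-57 \right)}} = \frac{-24 - 158}{2 \left(-57\right) \left(143 - 57\right)} = - \frac{182}{2 \left(-57\right) 86} = - \frac{182}{-9804} = \left(-182\right) \left(- \frac{1}{9804}\right) = \frac{91}{4902}$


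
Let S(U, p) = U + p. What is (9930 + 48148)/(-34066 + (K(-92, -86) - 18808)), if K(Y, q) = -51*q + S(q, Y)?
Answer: -29039/24333 ≈ -1.1934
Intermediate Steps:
K(Y, q) = Y - 50*q (K(Y, q) = -51*q + (q + Y) = -51*q + (Y + q) = Y - 50*q)
(9930 + 48148)/(-34066 + (K(-92, -86) - 18808)) = (9930 + 48148)/(-34066 + ((-92 - 50*(-86)) - 18808)) = 58078/(-34066 + ((-92 + 4300) - 18808)) = 58078/(-34066 + (4208 - 18808)) = 58078/(-34066 - 14600) = 58078/(-48666) = 58078*(-1/48666) = -29039/24333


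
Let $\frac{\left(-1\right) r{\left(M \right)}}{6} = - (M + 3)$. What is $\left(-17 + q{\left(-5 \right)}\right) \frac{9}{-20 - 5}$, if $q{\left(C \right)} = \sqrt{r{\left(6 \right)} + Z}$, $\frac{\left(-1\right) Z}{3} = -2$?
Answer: $\frac{153}{25} - \frac{18 \sqrt{15}}{25} \approx 3.3315$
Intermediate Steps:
$Z = 6$ ($Z = \left(-3\right) \left(-2\right) = 6$)
$r{\left(M \right)} = 18 + 6 M$ ($r{\left(M \right)} = - 6 \left(- (M + 3)\right) = - 6 \left(- (3 + M)\right) = - 6 \left(-3 - M\right) = 18 + 6 M$)
$q{\left(C \right)} = 2 \sqrt{15}$ ($q{\left(C \right)} = \sqrt{\left(18 + 6 \cdot 6\right) + 6} = \sqrt{\left(18 + 36\right) + 6} = \sqrt{54 + 6} = \sqrt{60} = 2 \sqrt{15}$)
$\left(-17 + q{\left(-5 \right)}\right) \frac{9}{-20 - 5} = \left(-17 + 2 \sqrt{15}\right) \frac{9}{-20 - 5} = \left(-17 + 2 \sqrt{15}\right) \frac{9}{-25} = \left(-17 + 2 \sqrt{15}\right) 9 \left(- \frac{1}{25}\right) = \left(-17 + 2 \sqrt{15}\right) \left(- \frac{9}{25}\right) = \frac{153}{25} - \frac{18 \sqrt{15}}{25}$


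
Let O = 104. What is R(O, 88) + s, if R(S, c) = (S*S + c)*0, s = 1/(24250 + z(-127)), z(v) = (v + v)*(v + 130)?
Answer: 1/23488 ≈ 4.2575e-5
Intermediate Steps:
z(v) = 2*v*(130 + v) (z(v) = (2*v)*(130 + v) = 2*v*(130 + v))
s = 1/23488 (s = 1/(24250 + 2*(-127)*(130 - 127)) = 1/(24250 + 2*(-127)*3) = 1/(24250 - 762) = 1/23488 ≈ 4.2575e-5)
R(S, c) = 0 (R(S, c) = (S**2 + c)*0 = (c + S**2)*0 = 0)
R(O, 88) + s = 0 + 1/23488 = 1/23488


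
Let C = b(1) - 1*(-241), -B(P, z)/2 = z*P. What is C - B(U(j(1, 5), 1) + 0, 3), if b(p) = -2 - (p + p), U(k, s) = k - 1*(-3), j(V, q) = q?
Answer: 285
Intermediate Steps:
U(k, s) = 3 + k (U(k, s) = k + 3 = 3 + k)
b(p) = -2 - 2*p
B(P, z) = -2*P*z (B(P, z) = -2*z*P = -2*P*z)
C = 237 (C = (-2 - 2*1) - 1*(-241) = (-2 - 2) + 241 = -4 + 241 = 237)
C - B(U(j(1, 5), 1) + 0, 3) = 237 - (-2)*((3 + 5) + 0)*3 = 237 - (-2)*(8 + 0)*3 = 237 - (-2)*8*3 = 237 - 1*(-48) = 237 + 48 = 285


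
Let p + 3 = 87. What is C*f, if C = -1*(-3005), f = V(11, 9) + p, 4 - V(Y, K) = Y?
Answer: 231385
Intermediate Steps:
p = 84 (p = -3 + 87 = 84)
V(Y, K) = 4 - Y
f = 77 (f = (4 - 1*11) + 84 = (4 - 11) + 84 = -7 + 84 = 77)
C = 3005
C*f = 3005*77 = 231385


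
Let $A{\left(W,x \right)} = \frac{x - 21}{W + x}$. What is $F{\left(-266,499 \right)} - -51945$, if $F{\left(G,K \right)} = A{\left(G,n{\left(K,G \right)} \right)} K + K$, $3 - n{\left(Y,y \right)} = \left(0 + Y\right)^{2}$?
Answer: $\frac{13196661697}{249264} \approx 52943.0$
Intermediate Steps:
$n{\left(Y,y \right)} = 3 - Y^{2}$ ($n{\left(Y,y \right)} = 3 - \left(0 + Y\right)^{2} = 3 - Y^{2}$)
$A{\left(W,x \right)} = \frac{-21 + x}{W + x}$
$F{\left(G,K \right)} = K + \frac{K \left(-18 - K^{2}\right)}{3 + G - K^{2}}$ ($F{\left(G,K \right)} = \frac{-21 - \left(-3 + K^{2}\right)}{G - \left(-3 + K^{2}\right)} K + K = \frac{-18 - K^{2}}{3 + G - K^{2}} K + K = \frac{K \left(-18 - K^{2}\right)}{3 + G - K^{2}} + K = K + \frac{K \left(-18 - K^{2}\right)}{3 + G - K^{2}}$)
$F{\left(-266,499 \right)} - -51945 = \frac{499 \left(-15 - 266 - 2 \cdot 499^{2}\right)}{3 - 266 - 499^{2}} - -51945 = \frac{499 \left(-15 - 266 - 498002\right)}{3 - 266 - 249001} + 51945 = 499 \frac{1}{-249264} \left(-498283\right) + 51945 = 499 \left(- \frac{1}{249264}\right) \left(-498283\right) + 51945 = \frac{248643217}{249264} + 51945 = \frac{13196661697}{249264}$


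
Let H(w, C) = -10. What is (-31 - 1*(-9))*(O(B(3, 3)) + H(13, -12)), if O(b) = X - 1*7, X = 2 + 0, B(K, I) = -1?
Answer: 330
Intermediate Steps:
X = 2
O(b) = -5 (O(b) = 2 - 1*7 = 2 - 7 = -5)
(-31 - 1*(-9))*(O(B(3, 3)) + H(13, -12)) = (-31 - 1*(-9))*(-5 - 10) = (-31 + 9)*(-15) = -22*(-15) = 330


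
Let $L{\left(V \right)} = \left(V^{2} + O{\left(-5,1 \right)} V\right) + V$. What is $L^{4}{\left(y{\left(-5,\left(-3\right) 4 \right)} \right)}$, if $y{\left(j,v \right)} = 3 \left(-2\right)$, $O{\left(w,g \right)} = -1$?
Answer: $1679616$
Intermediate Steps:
$y{\left(j,v \right)} = -6$
$L{\left(V \right)} = V^{2}$ ($L{\left(V \right)} = \left(V^{2} - V\right) + V = V^{2}$)
$L^{4}{\left(y{\left(-5,\left(-3\right) 4 \right)} \right)} = \left(\left(-6\right)^{2}\right)^{4} = 36^{4} = 1679616$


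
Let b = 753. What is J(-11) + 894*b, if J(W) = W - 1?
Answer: 673170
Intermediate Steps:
J(W) = -1 + W
J(-11) + 894*b = (-1 - 11) + 894*753 = -12 + 673182 = 673170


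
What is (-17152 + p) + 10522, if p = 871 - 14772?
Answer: -20531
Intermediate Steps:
p = -13901
(-17152 + p) + 10522 = (-17152 - 13901) + 10522 = -31053 + 10522 = -20531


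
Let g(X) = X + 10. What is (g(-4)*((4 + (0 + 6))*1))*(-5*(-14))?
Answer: 4200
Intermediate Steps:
g(X) = 10 + X
(g(-4)*((4 + (0 + 6))*1))*(-5*(-14)) = ((10 - 4)*((4 + (0 + 6))*1))*(-5*(-14)) = (6*((4 + 6)*1))*70 = (6*(10*1))*70 = (6*10)*70 = 60*70 = 4200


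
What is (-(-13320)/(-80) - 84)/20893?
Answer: -501/41786 ≈ -0.011990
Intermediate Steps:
(-(-13320)/(-80) - 84)/20893 = (-(-13320)*(-1)/80 - 84)*(1/20893) = (-90*37/20 - 84)*(1/20893) = (-333/2 - 84)*(1/20893) = -501/2*1/20893 = -501/41786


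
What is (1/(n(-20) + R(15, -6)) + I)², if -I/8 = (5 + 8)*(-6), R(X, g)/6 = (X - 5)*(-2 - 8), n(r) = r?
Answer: 149675360641/384400 ≈ 3.8937e+5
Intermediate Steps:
R(X, g) = 300 - 60*X (R(X, g) = 6*((X - 5)*(-2 - 8)) = 6*((-5 + X)*(-10)) = 6*(50 - 10*X) = 300 - 60*X)
I = 624 (I = -8*(5 + 8)*(-6) = -104*(-6) = -8*(-78) = 624)
(1/(n(-20) + R(15, -6)) + I)² = (1/(-20 + (300 - 60*15)) + 624)² = (1/(-20 + (300 - 900)) + 624)² = (1/(-20 - 600) + 624)² = (1/(-620) + 624)² = (-1/620 + 624)² = (386879/620)² = 149675360641/384400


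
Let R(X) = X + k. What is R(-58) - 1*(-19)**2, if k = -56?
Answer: -475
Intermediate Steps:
R(X) = -56 + X (R(X) = X - 56 = -56 + X)
R(-58) - 1*(-19)**2 = (-56 - 58) - 1*(-19)**2 = -114 - 1*361 = -114 - 361 = -475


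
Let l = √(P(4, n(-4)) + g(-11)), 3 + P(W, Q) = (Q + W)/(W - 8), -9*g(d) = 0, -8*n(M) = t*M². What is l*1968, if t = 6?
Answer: 1968*I ≈ 1968.0*I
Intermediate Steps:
n(M) = -3*M²/4
g(d) = 0 (g(d) = -⅑*0 = 0)
P(W, Q) = -3 + (Q + W)/(-8 + W) (P(W, Q) = -3 + (Q + W)/(W - 8) = -3 + (Q + W)/(-8 + W))
l = I (l = √((24 - ¾*(-4)² - 2*4)/(-8 + 4) + 0) = √((24 - ¾*16 - 8)/(-4) + 0) = √(-(24 - 12 - 8)/4 + 0) = √(-¼*4 + 0) = √(-1 + 0) = √(-1) = I ≈ 1.0*I)
l*1968 = I*1968 = 1968*I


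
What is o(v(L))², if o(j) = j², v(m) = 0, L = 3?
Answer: 0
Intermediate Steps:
o(v(L))² = (0²)² = 0² = 0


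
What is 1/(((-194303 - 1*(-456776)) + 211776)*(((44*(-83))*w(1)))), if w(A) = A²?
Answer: -1/1731957348 ≈ -5.7738e-10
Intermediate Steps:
1/(((-194303 - 1*(-456776)) + 211776)*(((44*(-83))*w(1)))) = 1/(((-194303 - 1*(-456776)) + 211776)*(((44*(-83))*1²))) = 1/(((-194303 + 456776) + 211776)*((-3652*1))) = 1/((262473 + 211776)*(-3652)) = -1/3652/474249 = (1/474249)*(-1/3652) = -1/1731957348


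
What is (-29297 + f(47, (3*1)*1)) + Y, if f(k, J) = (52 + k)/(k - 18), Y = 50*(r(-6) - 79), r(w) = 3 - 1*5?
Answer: -966964/29 ≈ -33344.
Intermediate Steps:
r(w) = -2 (r(w) = 3 - 5 = -2)
Y = -4050 (Y = 50*(-2 - 79) = 50*(-81) = -4050)
f(k, J) = (52 + k)/(-18 + k)
(-29297 + f(47, (3*1)*1)) + Y = (-29297 + (52 + 47)/(-18 + 47)) - 4050 = (-29297 + 99/29) - 4050 = -849514/29 - 4050 = -966964/29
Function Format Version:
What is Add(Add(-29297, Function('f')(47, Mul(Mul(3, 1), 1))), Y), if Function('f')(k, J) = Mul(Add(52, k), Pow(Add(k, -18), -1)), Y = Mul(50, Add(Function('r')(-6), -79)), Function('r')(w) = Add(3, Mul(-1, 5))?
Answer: Rational(-966964, 29) ≈ -33344.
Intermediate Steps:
Function('r')(w) = -2 (Function('r')(w) = Add(3, -5) = -2)
Y = -4050 (Y = Mul(50, Add(-2, -79)) = Mul(50, -81) = -4050)
Function('f')(k, J) = Mul(Pow(Add(-18, k), -1), Add(52, k)) (Function('f')(k, J) = Mul(Add(52, k), Pow(Add(-18, k), -1)) = Mul(Pow(Add(-18, k), -1), Add(52, k)))
Add(Add(-29297, Function('f')(47, Mul(Mul(3, 1), 1))), Y) = Add(Add(-29297, Mul(Pow(Add(-18, 47), -1), Add(52, 47))), -4050) = Add(Add(-29297, Mul(Pow(29, -1), 99)), -4050) = Add(Add(-29297, Mul(Rational(1, 29), 99)), -4050) = Add(Add(-29297, Rational(99, 29)), -4050) = Add(Rational(-849514, 29), -4050) = Rational(-966964, 29)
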